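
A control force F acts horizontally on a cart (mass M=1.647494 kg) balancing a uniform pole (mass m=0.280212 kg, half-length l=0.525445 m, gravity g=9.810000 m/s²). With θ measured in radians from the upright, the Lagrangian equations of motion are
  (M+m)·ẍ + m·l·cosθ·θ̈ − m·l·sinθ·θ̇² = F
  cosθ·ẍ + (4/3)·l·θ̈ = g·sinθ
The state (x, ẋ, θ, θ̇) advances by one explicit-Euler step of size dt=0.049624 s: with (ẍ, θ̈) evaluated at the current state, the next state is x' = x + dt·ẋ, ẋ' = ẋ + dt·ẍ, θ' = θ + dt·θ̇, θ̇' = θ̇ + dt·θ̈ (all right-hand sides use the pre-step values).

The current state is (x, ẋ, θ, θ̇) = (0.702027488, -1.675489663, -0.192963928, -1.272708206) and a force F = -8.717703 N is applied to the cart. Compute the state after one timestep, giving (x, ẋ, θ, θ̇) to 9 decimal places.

(0.618882989, -1.916391200, -0.256120800, -1.068488065)

sinθ=-0.191768651, cosθ=0.981440158
temp = (F + m·l·θ̇²·sinθ)/(M+m) = (-8.717703 + -0.045735064)/1.927706 = -4.546044918
θ̈ = (g·sinθ − cosθ·temp)/(l·(4/3 − m·cos²θ/(M+m))) = 4.115350261
ẍ = temp − m·l·θ̈·cosθ/(M+m) = -4.854536859
Euler: x'=0.702027488+0.049624·-1.675489663=0.618882989, ẋ'=-1.675489663+0.049624·-4.854536859=-1.916391200
       θ'=-0.192963928+0.049624·-1.272708206=-0.256120800, θ̇'=-1.272708206+0.049624·4.115350261=-1.068488065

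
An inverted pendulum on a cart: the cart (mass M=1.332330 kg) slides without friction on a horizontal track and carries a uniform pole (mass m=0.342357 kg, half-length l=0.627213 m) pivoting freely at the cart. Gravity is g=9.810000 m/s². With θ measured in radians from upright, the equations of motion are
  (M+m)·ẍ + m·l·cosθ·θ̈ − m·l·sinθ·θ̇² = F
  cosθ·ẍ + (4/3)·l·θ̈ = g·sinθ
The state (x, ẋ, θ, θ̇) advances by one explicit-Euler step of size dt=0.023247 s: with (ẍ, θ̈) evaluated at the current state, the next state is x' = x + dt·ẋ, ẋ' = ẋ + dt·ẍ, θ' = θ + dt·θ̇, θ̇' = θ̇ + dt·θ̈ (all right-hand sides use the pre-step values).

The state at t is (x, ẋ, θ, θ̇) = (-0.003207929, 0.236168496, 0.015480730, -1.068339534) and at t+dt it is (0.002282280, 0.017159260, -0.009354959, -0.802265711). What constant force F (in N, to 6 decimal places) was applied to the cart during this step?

ẍ = (ẋ'−ẋ)/dt = (0.017159260−0.236168496)/0.023247 = -9.420968
θ̈ = (θ̇'−θ̇)/dt = (-0.802265711−-1.068339534)/0.023247 = 11.445512
sinθ=0.015480, cosθ=0.999880
F = (M+m)·ẍ + m·l·cosθ·θ̈ − m·l·sinθ·θ̇² = -15.777172 + 2.457409 − 0.003794 = -13.323557

F = -13.323557 N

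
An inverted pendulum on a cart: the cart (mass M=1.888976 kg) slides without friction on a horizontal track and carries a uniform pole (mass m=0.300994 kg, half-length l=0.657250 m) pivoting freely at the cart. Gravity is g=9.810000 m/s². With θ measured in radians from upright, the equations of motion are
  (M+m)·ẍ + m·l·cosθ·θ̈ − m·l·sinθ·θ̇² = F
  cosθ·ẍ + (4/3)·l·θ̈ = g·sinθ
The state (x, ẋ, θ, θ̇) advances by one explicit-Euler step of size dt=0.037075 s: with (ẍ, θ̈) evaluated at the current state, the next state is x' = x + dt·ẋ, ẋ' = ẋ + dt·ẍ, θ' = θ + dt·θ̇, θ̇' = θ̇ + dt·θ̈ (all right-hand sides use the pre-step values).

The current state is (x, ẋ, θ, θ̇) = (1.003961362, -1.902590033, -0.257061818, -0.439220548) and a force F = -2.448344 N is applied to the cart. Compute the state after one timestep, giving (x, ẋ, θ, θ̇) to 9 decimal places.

(0.933422837, -1.938441585, -0.273345920, -0.505171531)

sinθ=-0.254240017, cosθ=0.967141155
temp = (F + m·l·θ̇²·sinθ)/(M+m) = (-2.448344 + -0.009702813)/2.189970 = -1.122411180
θ̈ = (g·sinθ − cosθ·temp)/(l·(4/3 − m·cos²θ/(M+m))) = -1.778853218
ẍ = temp − m·l·θ̈·cosθ/(M+m) = -0.967000720
Euler: x'=1.003961362+0.037075·-1.902590033=0.933422837, ẋ'=-1.902590033+0.037075·-0.967000720=-1.938441585
       θ'=-0.257061818+0.037075·-0.439220548=-0.273345920, θ̇'=-0.439220548+0.037075·-1.778853218=-0.505171531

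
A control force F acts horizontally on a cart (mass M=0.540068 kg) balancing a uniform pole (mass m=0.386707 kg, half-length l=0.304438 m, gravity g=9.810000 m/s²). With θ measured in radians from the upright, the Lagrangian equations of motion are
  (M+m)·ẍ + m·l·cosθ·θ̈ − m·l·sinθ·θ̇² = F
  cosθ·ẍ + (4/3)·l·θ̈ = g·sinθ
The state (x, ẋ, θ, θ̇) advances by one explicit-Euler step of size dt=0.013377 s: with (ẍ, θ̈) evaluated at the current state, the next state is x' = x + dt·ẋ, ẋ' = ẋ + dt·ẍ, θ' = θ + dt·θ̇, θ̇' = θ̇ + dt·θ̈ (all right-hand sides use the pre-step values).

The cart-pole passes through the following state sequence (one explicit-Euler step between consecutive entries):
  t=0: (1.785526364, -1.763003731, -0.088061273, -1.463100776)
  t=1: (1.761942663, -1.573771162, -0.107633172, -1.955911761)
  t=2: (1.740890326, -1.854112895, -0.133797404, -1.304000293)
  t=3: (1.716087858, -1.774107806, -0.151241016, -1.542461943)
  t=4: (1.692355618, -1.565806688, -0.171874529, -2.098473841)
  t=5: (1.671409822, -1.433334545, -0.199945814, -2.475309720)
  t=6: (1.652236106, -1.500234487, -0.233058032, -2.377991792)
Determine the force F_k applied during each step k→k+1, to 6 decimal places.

F_0 = 8.812104 N
F_1 = -13.669896 N
F_2 = 3.489659 N
F_3 = 9.636067 N
F_4 = 5.998907 N
F_5 = -3.652228 N

step 0→1:
  ẍ = (ẋ'−ẋ)/dt = (-1.573771162−-1.763003731)/0.013377 = 14.146114
  θ̈ = (θ̇'−θ̇)/dt = (-1.955911761−-1.463100776)/0.013377 = -36.840172
  sinθ=-0.087948, cosθ=0.996125
  F = (M+m)·ẍ + m·l·cosθ·θ̈ − m·l·sinθ·θ̇² = 13.110265 + -4.320325 − -0.022164 = 8.812104
step 1→2:
  ẍ = (ẋ'−ẋ)/dt = (-1.854112895−-1.573771162)/0.013377 = -20.956996
  θ̈ = (θ̇'−θ̇)/dt = (-1.304000293−-1.955911761)/0.013377 = 48.733757
  sinθ=-0.107425, cosθ=0.994213
  F = (M+m)·ẍ + m·l·cosθ·θ̈ − m·l·sinθ·θ̇² = -19.422420 + 5.704141 − -0.048382 = -13.669896
step 2→3:
  ẍ = (ẋ'−ẋ)/dt = (-1.774107806−-1.854112895)/0.013377 = 5.980795
  θ̈ = (θ̇'−θ̇)/dt = (-1.542461943−-1.304000293)/0.013377 = -17.826243
  sinθ=-0.133399, cosθ=0.991062
  F = (M+m)·ẍ + m·l·cosθ·θ̈ − m·l·sinθ·θ̇² = 5.542851 + -2.079897 − -0.026705 = 3.489659
step 3→4:
  ẍ = (ẋ'−ẋ)/dt = (-1.565806688−-1.774107806)/0.013377 = 15.571587
  θ̈ = (θ̇'−θ̇)/dt = (-2.098473841−-1.542461943)/0.013377 = -41.564768
  sinθ=-0.150665, cosθ=0.988585
  F = (M+m)·ẍ + m·l·cosθ·θ̈ − m·l·sinθ·θ̇² = 14.431357 + -4.837491 − -0.042201 = 9.636067
step 4→5:
  ẍ = (ẋ'−ẋ)/dt = (-1.433334545−-1.565806688)/0.013377 = 9.902978
  θ̈ = (θ̇'−θ̇)/dt = (-2.475309720−-2.098473841)/0.013377 = -28.170433
  sinθ=-0.171030, cosθ=0.985266
  F = (M+m)·ẍ + m·l·cosθ·θ̈ − m·l·sinθ·θ̇² = 9.177833 + -3.267592 − -0.088666 = 5.998907
step 5→6:
  ẍ = (ẋ'−ẋ)/dt = (-1.500234487−-1.433334545)/0.013377 = -5.001117
  θ̈ = (θ̇'−θ̇)/dt = (-2.377991792−-2.475309720)/0.013377 = 7.275019
  sinθ=-0.198616, cosθ=0.980077
  F = (M+m)·ẍ + m·l·cosθ·θ̈ − m·l·sinθ·θ̇² = -4.634910 + 0.839412 − -0.143270 = -3.652228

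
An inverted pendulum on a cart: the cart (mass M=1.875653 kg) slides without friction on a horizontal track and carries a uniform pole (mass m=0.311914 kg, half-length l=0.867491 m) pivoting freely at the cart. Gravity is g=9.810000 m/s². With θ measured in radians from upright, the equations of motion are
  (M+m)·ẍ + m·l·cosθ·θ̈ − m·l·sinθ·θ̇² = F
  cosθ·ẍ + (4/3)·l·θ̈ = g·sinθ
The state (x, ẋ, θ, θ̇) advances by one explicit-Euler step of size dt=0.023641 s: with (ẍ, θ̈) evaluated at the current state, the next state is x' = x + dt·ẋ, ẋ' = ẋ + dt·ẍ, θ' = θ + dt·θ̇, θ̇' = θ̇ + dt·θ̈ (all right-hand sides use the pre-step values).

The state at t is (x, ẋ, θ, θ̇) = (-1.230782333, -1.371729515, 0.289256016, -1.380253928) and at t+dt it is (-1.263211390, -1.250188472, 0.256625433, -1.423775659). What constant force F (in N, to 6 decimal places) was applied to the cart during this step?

F = 10.622058 N

ẍ = (ẋ'−ẋ)/dt = (-1.250188472−-1.371729515)/0.023641 = 5.141113
θ̈ = (θ̇'−θ̇)/dt = (-1.423775659−-1.380253928)/0.023641 = -1.840943
sinθ=0.285239, cosθ=0.958456
F = (M+m)·ẍ + m·l·cosθ·θ̈ − m·l·sinθ·θ̇² = 11.246528 + -0.477433 − 0.147037 = 10.622058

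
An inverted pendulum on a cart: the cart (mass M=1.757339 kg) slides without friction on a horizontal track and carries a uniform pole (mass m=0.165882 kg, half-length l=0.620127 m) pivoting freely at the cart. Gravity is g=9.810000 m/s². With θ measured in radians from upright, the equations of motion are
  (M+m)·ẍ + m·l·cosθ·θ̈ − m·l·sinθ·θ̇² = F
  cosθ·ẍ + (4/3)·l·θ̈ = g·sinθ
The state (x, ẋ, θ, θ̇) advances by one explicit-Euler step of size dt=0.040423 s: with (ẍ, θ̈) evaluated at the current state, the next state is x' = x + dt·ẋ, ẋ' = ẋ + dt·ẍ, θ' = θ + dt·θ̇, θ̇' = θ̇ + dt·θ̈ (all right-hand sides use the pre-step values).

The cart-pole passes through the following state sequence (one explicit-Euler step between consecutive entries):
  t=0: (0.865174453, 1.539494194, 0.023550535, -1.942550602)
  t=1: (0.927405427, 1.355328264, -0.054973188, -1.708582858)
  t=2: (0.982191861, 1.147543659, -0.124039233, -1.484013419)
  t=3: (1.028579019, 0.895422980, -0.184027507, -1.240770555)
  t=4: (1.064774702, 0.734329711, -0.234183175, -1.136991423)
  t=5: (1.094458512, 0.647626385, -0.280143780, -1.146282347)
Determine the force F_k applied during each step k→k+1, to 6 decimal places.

step 0→1:
  ẍ = (ẋ'−ẋ)/dt = (1.355328264−1.539494194)/0.040423 = -4.555969
  θ̈ = (θ̇'−θ̇)/dt = (-1.708582858−-1.942550602)/0.040423 = 5.787986
  sinθ=0.023548, cosθ=0.999723
  F = (M+m)·ẍ + m·l·cosθ·θ̈ − m·l·sinθ·θ̇² = -8.762135 + 0.595233 − 0.009141 = -8.176043
step 1→2:
  ẍ = (ẋ'−ẋ)/dt = (1.147543659−1.355328264)/0.040423 = -5.140257
  θ̈ = (θ̇'−θ̇)/dt = (-1.484013419−-1.708582858)/0.040423 = 5.555487
  sinθ=-0.054946, cosθ=0.998489
  F = (M+m)·ẍ + m·l·cosθ·θ̈ − m·l·sinθ·θ̇² = -9.885850 + 0.570618 − -0.016500 = -9.298732
step 2→3:
  ẍ = (ẋ'−ẋ)/dt = (0.895422980−1.147543659)/0.040423 = -6.237060
  θ̈ = (θ̇'−θ̇)/dt = (-1.240770555−-1.484013419)/0.040423 = 6.017437
  sinθ=-0.123721, cosθ=0.992317
  F = (M+m)·ẍ + m·l·cosθ·θ̈ − m·l·sinθ·θ̇² = -11.995245 + 0.614245 − -0.028029 = -11.352971
step 3→4:
  ẍ = (ẋ'−ẋ)/dt = (0.734329711−0.895422980)/0.040423 = -3.985188
  θ̈ = (θ̇'−θ̇)/dt = (-1.136991423−-1.240770555)/0.040423 = 2.567329
  sinθ=-0.182991, cosθ=0.983115
  F = (M+m)·ẍ + m·l·cosθ·θ̈ − m·l·sinθ·θ̇² = -7.664398 + 0.259636 − -0.028980 = -7.375782
step 4→5:
  ẍ = (ẋ'−ẋ)/dt = (0.647626385−0.734329711)/0.040423 = -2.144901
  θ̈ = (θ̇'−θ̇)/dt = (-1.146282347−-1.136991423)/0.040423 = -0.229842
  sinθ=-0.232049, cosθ=0.972704
  F = (M+m)·ẍ + m·l·cosθ·θ̈ − m·l·sinθ·θ̇² = -4.125118 + -0.022998 − -0.030858 = -4.117258

F_0 = -8.176043 N
F_1 = -9.298732 N
F_2 = -11.352971 N
F_3 = -7.375782 N
F_4 = -4.117258 N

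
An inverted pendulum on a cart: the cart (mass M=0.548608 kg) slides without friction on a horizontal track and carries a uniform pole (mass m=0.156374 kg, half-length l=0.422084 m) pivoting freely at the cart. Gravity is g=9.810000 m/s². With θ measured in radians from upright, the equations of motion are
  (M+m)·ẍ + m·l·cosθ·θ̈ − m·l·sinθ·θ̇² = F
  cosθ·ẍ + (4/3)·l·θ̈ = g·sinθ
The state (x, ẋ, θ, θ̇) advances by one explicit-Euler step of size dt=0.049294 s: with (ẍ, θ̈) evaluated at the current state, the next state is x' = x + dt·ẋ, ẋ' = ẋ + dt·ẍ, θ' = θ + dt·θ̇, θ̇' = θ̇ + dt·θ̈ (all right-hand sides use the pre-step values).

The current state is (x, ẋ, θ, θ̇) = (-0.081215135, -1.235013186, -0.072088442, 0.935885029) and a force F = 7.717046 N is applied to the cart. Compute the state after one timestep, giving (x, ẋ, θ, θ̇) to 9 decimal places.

(-0.142093875, -0.581831830, -0.025954925, -0.283626024)

sinθ=-0.072026021, cosθ=0.997402753
temp = (F + m·l·θ̇²·sinθ)/(M+m) = (7.717046 + -0.004163877)/0.704982 = 10.940537664
θ̈ = (g·sinθ − cosθ·temp)/(l·(4/3 − m·cos²θ/(M+m))) = -24.739543405
ẍ = temp − m·l·θ̈·cosθ/(M+m) = 13.250727396
Euler: x'=-0.081215135+0.049294·-1.235013186=-0.142093875, ẋ'=-1.235013186+0.049294·13.250727396=-0.581831830
       θ'=-0.072088442+0.049294·0.935885029=-0.025954925, θ̇'=0.935885029+0.049294·-24.739543405=-0.283626024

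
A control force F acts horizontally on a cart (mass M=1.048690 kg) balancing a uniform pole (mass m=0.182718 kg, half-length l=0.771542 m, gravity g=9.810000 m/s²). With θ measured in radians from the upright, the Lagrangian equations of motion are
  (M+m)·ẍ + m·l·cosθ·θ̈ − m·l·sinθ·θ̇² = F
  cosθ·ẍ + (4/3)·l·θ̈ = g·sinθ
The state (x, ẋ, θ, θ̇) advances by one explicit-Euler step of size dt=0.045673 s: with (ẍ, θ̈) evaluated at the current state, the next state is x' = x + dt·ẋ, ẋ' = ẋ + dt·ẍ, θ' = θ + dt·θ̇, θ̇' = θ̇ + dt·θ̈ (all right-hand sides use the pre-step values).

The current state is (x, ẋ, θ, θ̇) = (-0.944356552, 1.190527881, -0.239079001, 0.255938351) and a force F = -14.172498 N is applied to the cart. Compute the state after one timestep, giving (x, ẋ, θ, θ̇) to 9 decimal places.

sinθ=-0.236807924, cosθ=0.971556487
temp = (F + m·l·θ̇²·sinθ)/(M+m) = (-14.172498 + -0.002186794)/1.231408 = -11.510957208
θ̈ = (g·sinθ − cosθ·temp)/(l·(4/3 − m·cos²θ/(M+m))) = 9.624028291
ẍ = temp − m·l·θ̈·cosθ/(M+m) = -12.581401034
Euler: x'=-0.944356552+0.045673·1.190527881=-0.889981572, ẋ'=1.190527881+0.045673·-12.581401034=0.615897552
       θ'=-0.239079001+0.045673·0.255938351=-0.227389529, θ̇'=0.255938351+0.045673·9.624028291=0.695496595

(-0.889981572, 0.615897552, -0.227389529, 0.695496595)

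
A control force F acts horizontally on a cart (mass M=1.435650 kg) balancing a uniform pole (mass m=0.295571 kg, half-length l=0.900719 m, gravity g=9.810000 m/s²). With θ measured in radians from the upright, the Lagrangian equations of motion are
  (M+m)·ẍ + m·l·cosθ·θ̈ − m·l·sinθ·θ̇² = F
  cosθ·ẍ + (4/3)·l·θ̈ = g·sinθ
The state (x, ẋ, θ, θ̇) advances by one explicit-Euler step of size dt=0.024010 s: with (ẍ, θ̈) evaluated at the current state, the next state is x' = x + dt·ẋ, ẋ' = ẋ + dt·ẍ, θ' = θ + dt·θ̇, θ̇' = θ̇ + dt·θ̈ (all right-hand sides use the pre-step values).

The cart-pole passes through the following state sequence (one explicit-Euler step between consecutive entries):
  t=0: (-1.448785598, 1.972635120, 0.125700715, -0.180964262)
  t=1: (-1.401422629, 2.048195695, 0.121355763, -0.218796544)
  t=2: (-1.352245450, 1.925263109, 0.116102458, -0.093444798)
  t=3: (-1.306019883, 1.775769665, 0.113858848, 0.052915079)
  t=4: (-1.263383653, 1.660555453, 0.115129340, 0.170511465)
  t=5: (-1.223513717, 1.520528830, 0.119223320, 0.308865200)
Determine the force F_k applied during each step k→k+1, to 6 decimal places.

step 0→1:
  ẍ = (ẋ'−ẋ)/dt = (2.048195695−1.972635120)/0.024010 = 3.147046
  θ̈ = (θ̇'−θ̇)/dt = (-0.218796544−-0.180964262)/0.024010 = -1.575689
  sinθ=0.125370, cosθ=0.992110
  F = (M+m)·ẍ + m·l·cosθ·θ̈ − m·l·sinθ·θ̇² = 5.448232 + -0.416180 − 0.001093 = 5.030959
step 1→2:
  ẍ = (ẋ'−ẋ)/dt = (1.925263109−2.048195695)/0.024010 = -5.120058
  θ̈ = (θ̇'−θ̇)/dt = (-0.093444798−-0.218796544)/0.024010 = 5.220814
  sinθ=0.121058, cosθ=0.992645
  F = (M+m)·ẍ + m·l·cosθ·θ̈ − m·l·sinθ·θ̇² = -8.863952 + 1.379696 − 0.001543 = -7.485798
step 2→3:
  ẍ = (ẋ'−ẋ)/dt = (1.775769665−1.925263109)/0.024010 = -6.226299
  θ̈ = (θ̇'−θ̇)/dt = (0.052915079−-0.093444798)/0.024010 = 6.095788
  sinθ=0.115842, cosθ=0.993268
  F = (M+m)·ẍ + m·l·cosθ·θ̈ − m·l·sinθ·θ̇² = -10.779100 + 1.611934 − 0.000269 = -9.167435
step 3→4:
  ẍ = (ẋ'−ẋ)/dt = (1.660555453−1.775769665)/0.024010 = -4.798593
  θ̈ = (θ̇'−θ̇)/dt = (0.170511465−0.052915079)/0.024010 = 4.897809
  sinθ=0.113613, cosθ=0.993525
  F = (M+m)·ẍ + m·l·cosθ·θ̈ − m·l·sinθ·θ̇² = -8.307425 + 1.295483 − 0.000085 = -7.012026
step 4→5:
  ẍ = (ẋ'−ẋ)/dt = (1.520528830−1.660555453)/0.024010 = -5.832013
  θ̈ = (θ̇'−θ̇)/dt = (0.308865200−0.170511465)/0.024010 = 5.762338
  sinθ=0.114875, cosθ=0.993380
  F = (M+m)·ẍ + m·l·cosθ·θ̈ − m·l·sinθ·θ̇² = -10.096503 + 1.523931 − 0.000889 = -8.573461

F_0 = 5.030959 N
F_1 = -7.485798 N
F_2 = -9.167435 N
F_3 = -7.012026 N
F_4 = -8.573461 N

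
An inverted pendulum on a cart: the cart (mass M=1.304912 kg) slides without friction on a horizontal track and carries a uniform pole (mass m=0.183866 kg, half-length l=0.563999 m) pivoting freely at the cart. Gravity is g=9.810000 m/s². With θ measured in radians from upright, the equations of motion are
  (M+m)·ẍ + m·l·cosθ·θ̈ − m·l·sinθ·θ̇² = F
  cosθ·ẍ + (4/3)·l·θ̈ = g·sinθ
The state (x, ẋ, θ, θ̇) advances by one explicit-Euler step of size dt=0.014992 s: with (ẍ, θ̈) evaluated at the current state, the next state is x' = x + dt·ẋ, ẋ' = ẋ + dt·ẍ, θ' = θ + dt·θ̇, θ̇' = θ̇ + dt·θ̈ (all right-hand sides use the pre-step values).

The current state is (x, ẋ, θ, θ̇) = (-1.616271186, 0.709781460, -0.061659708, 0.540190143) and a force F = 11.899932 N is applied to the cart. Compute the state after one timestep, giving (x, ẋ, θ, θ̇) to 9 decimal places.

sinθ=-0.061620645, cosθ=0.998099642
temp = (F + m·l·θ̇²·sinθ)/(M+m) = (11.899932 + -0.001864659)/1.488778 = 7.991834472
θ̈ = (g·sinθ − cosθ·temp)/(l·(4/3 − m·cos²θ/(M+m))) = -12.571107783
ẍ = temp − m·l·θ̈·cosθ/(M+m) = 8.865805970
Euler: x'=-1.616271186+0.014992·0.709781460=-1.605630142, ẋ'=0.709781460+0.014992·8.865805970=0.842697623
       θ'=-0.061659708+0.014992·0.540190143=-0.053561177, θ̇'=0.540190143+0.014992·-12.571107783=0.351724095

(-1.605630142, 0.842697623, -0.053561177, 0.351724095)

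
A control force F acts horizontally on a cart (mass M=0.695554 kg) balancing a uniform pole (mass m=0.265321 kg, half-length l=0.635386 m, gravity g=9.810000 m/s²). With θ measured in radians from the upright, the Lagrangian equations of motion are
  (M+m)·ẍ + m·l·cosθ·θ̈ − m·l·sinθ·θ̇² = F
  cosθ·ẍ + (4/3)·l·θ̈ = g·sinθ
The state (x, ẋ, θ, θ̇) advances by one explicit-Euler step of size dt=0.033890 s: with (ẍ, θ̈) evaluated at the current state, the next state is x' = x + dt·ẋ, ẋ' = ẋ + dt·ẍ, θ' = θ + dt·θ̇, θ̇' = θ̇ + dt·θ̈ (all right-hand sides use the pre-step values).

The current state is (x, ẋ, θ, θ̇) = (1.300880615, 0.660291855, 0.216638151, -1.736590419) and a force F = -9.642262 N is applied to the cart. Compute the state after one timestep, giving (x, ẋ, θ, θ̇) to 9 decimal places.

(1.323257906, 0.223292528, 0.157785102, -1.148467936)

sinθ=0.214947576, cosθ=0.976625588
temp = (F + m·l·θ̇²·sinθ)/(M+m) = (-9.642262 + 0.109278977)/0.960875 = -9.921147936
θ̈ = (g·sinθ − cosθ·temp)/(l·(4/3 − m·cos²θ/(M+m))) = 17.353864936
ẍ = temp − m·l·θ̈·cosθ/(M+m) = -12.894639322
Euler: x'=1.300880615+0.033890·0.660291855=1.323257906, ẋ'=0.660291855+0.033890·-12.894639322=0.223292528
       θ'=0.216638151+0.033890·-1.736590419=0.157785102, θ̇'=-1.736590419+0.033890·17.353864936=-1.148467936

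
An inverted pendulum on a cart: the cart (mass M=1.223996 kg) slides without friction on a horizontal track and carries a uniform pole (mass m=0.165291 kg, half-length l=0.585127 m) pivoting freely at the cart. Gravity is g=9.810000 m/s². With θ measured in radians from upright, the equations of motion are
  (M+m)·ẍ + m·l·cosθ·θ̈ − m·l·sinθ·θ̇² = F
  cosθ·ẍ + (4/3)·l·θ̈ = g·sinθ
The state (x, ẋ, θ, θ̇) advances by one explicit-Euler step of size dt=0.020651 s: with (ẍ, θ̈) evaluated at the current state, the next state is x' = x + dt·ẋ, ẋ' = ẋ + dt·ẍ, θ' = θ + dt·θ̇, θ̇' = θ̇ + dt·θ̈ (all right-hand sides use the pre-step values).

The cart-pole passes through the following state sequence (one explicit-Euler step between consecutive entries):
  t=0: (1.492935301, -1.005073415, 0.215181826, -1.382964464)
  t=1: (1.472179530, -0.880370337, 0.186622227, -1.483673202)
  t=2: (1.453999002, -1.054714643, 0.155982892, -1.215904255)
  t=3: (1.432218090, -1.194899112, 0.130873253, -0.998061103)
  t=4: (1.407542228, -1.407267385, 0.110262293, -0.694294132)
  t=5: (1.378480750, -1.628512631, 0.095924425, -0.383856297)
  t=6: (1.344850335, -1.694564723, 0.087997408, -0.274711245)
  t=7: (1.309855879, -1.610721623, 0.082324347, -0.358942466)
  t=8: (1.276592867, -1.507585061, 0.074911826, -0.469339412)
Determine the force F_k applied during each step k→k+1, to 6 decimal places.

step 0→1:
  ẍ = (ẋ'−ẋ)/dt = (-0.880370337−-1.005073415)/0.020651 = 6.038598
  θ̈ = (θ̇'−θ̇)/dt = (-1.483673202−-1.382964464)/0.020651 = -4.876700
  sinθ=0.213525, cosθ=0.976938
  F = (M+m)·ẍ + m·l·cosθ·θ̈ − m·l·sinθ·θ̇² = 8.389345 + -0.460779 − 0.039498 = 7.889069
step 1→2:
  ẍ = (ẋ'−ẋ)/dt = (-1.054714643−-0.880370337)/0.020651 = -8.442415
  θ̈ = (θ̇'−θ̇)/dt = (-1.215904255−-1.483673202)/0.020651 = 12.966391
  sinθ=0.185541, cosθ=0.982637
  F = (M+m)·ẍ + m·l·cosθ·θ̈ − m·l·sinθ·θ̇² = -11.728937 + 1.232286 − 0.039502 = -10.536153
step 2→3:
  ẍ = (ẋ'−ẋ)/dt = (-1.194899112−-1.054714643)/0.020651 = -6.788265
  θ̈ = (θ̇'−θ̇)/dt = (-0.998061103−-1.215904255)/0.020651 = 10.548794
  sinθ=0.155351, cosθ=0.987859
  F = (M+m)·ẍ + m·l·cosθ·θ̈ − m·l·sinθ·θ̇² = -9.430849 + 1.007853 − 0.022213 = -8.445209
step 3→4:
  ẍ = (ẋ'−ẋ)/dt = (-1.407267385−-1.194899112)/0.020651 = -10.283680
  θ̈ = (θ̇'−θ̇)/dt = (-0.694294132−-0.998061103)/0.020651 = 14.709553
  sinθ=0.130500, cosθ=0.991448
  F = (M+m)·ẍ + m·l·cosθ·θ̈ − m·l·sinθ·θ̇² = -14.286983 + 1.410486 − 0.012573 = -12.889069
step 4→5:
  ẍ = (ẋ'−ẋ)/dt = (-1.628512631−-1.407267385)/0.020651 = -10.713537
  θ̈ = (θ̇'−θ̇)/dt = (-0.383856297−-0.694294132)/0.020651 = 15.032581
  sinθ=0.110039, cosθ=0.993927
  F = (M+m)·ẍ + m·l·cosθ·θ̈ − m·l·sinθ·θ̇² = -14.884177 + 1.445065 − 0.005130 = -13.444242
step 5→6:
  ẍ = (ẋ'−ẋ)/dt = (-1.694564723−-1.628512631)/0.020651 = -3.198494
  θ̈ = (θ̇'−θ̇)/dt = (-0.274711245−-0.383856297)/0.020651 = 5.285219
  sinθ=0.095777, cosθ=0.995403
  F = (M+m)·ẍ + m·l·cosθ·θ̈ − m·l·sinθ·θ̇² = -4.443626 + 0.508816 − 0.001365 = -3.936174
step 6→7:
  ẍ = (ẋ'−ẋ)/dt = (-1.610721623−-1.694564723)/0.020651 = 4.060002
  θ̈ = (θ̇'−θ̇)/dt = (-0.358942466−-0.274711245)/0.020651 = -4.078796
  sinθ=0.087884, cosθ=0.996131
  F = (M+m)·ẍ + m·l·cosθ·θ̈ − m·l·sinθ·θ̇² = 5.640508 + -0.392959 − 0.000641 = 5.246907
step 7→8:
  ẍ = (ẋ'−ẋ)/dt = (-1.507585061−-1.610721623)/0.020651 = 4.994265
  θ̈ = (θ̇'−θ̇)/dt = (-0.469339412−-0.358942466)/0.020651 = -5.345840
  sinθ=0.082231, cosθ=0.996613
  F = (M+m)·ẍ + m·l·cosθ·θ̈ − m·l·sinθ·θ̇² = 6.938467 + -0.515278 − 0.001025 = 6.422164

F_0 = 7.889069 N
F_1 = -10.536153 N
F_2 = -8.445209 N
F_3 = -12.889069 N
F_4 = -13.444242 N
F_5 = -3.936174 N
F_6 = 5.246907 N
F_7 = 6.422164 N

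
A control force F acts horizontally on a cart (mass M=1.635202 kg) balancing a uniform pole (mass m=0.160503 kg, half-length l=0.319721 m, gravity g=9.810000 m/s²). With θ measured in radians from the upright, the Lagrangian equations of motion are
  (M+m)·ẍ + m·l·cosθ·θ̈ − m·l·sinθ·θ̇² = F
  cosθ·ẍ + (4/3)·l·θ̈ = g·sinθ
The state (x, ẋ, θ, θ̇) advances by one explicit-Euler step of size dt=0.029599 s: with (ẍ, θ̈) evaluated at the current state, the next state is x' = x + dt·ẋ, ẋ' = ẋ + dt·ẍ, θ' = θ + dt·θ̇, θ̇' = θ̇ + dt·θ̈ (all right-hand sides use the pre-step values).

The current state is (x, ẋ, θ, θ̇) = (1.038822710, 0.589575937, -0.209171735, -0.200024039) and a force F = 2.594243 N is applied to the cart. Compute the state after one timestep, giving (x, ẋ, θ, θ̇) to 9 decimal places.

sinθ=-0.207649760, cosθ=0.978203239
temp = (F + m·l·θ̇²·sinθ)/(M+m) = (2.594243 + -0.000426334)/1.795705 = 1.444455891
θ̈ = (g·sinθ − cosθ·temp)/(l·(4/3 − m·cos²θ/(M+m))) = -8.647745917
ẍ = temp − m·l·θ̈·cosθ/(M+m) = 1.686197463
Euler: x'=1.038822710+0.029599·0.589575937=1.056273568, ẋ'=0.589575937+0.029599·1.686197463=0.639485696
       θ'=-0.209171735+0.029599·-0.200024039=-0.215092247, θ̇'=-0.200024039+0.029599·-8.647745917=-0.455988670

(1.056273568, 0.639485696, -0.215092247, -0.455988670)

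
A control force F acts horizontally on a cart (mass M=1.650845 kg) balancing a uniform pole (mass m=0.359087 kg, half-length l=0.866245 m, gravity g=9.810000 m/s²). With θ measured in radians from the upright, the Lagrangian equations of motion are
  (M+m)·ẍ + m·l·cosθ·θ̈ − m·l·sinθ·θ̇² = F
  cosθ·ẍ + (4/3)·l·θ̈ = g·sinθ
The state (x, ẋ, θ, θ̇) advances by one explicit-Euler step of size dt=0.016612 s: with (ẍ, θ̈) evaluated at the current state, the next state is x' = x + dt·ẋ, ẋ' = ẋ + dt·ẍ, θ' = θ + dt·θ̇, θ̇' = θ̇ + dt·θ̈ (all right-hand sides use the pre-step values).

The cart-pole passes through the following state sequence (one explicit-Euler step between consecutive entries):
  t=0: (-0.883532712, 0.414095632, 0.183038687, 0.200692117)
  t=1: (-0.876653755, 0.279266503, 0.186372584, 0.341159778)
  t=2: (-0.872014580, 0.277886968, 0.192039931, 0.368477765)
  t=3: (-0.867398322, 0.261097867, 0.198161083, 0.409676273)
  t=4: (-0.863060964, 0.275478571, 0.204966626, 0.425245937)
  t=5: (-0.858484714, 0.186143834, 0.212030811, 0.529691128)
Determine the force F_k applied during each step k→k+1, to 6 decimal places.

F_0 = -13.729332 N
F_1 = 0.329045 N
F_2 = -1.282166 N
F_3 = 2.015518 N
F_4 = -8.905523 N

step 0→1:
  ẍ = (ẋ'−ẋ)/dt = (0.279266503−0.414095632)/0.016612 = -8.116369
  θ̈ = (θ̇'−θ̇)/dt = (0.341159778−0.200692117)/0.016612 = 8.455795
  sinθ=0.182018, cosθ=0.983295
  F = (M+m)·ẍ + m·l·cosθ·θ̈ − m·l·sinθ·θ̇² = -16.313351 + 2.586299 − 0.002280 = -13.729332
step 1→2:
  ẍ = (ẋ'−ẋ)/dt = (0.277886968−0.279266503)/0.016612 = -0.083045
  θ̈ = (θ̇'−θ̇)/dt = (0.368477765−0.341159778)/0.016612 = 1.644473
  sinθ=0.185296, cosθ=0.982683
  F = (M+m)·ẍ + m·l·cosθ·θ̈ − m·l·sinθ·θ̇² = -0.166914 + 0.502667 − 0.006708 = 0.329045
step 2→3:
  ẍ = (ẋ'−ẋ)/dt = (0.261097867−0.277886968)/0.016612 = -1.010661
  θ̈ = (θ̇'−θ̇)/dt = (0.409676273−0.368477765)/0.016612 = 2.480045
  sinθ=0.190862, cosθ=0.981617
  F = (M+m)·ẍ + m·l·cosθ·θ̈ − m·l·sinθ·θ̇² = -2.031360 + 0.757255 − 0.008061 = -1.282166
step 3→4:
  ẍ = (ẋ'−ẋ)/dt = (0.275478571−0.261097867)/0.016612 = 0.865682
  θ̈ = (θ̇'−θ̇)/dt = (0.425245937−0.409676273)/0.016612 = 0.937254
  sinθ=0.196867, cosθ=0.980430
  F = (M+m)·ẍ + m·l·cosθ·θ̈ − m·l·sinθ·θ̇² = 1.739961 + 0.285834 − 0.010278 = 2.015518
step 4→5:
  ẍ = (ẋ'−ẋ)/dt = (0.186143834−0.275478571)/0.016612 = -5.377723
  θ̈ = (θ̇'−θ̇)/dt = (0.529691128−0.425245937)/0.016612 = 6.287334
  sinθ=0.203534, cosθ=0.979068
  F = (M+m)·ẍ + m·l·cosθ·θ̈ − m·l·sinθ·θ̇² = -10.808858 + 1.914784 − 0.011449 = -8.905523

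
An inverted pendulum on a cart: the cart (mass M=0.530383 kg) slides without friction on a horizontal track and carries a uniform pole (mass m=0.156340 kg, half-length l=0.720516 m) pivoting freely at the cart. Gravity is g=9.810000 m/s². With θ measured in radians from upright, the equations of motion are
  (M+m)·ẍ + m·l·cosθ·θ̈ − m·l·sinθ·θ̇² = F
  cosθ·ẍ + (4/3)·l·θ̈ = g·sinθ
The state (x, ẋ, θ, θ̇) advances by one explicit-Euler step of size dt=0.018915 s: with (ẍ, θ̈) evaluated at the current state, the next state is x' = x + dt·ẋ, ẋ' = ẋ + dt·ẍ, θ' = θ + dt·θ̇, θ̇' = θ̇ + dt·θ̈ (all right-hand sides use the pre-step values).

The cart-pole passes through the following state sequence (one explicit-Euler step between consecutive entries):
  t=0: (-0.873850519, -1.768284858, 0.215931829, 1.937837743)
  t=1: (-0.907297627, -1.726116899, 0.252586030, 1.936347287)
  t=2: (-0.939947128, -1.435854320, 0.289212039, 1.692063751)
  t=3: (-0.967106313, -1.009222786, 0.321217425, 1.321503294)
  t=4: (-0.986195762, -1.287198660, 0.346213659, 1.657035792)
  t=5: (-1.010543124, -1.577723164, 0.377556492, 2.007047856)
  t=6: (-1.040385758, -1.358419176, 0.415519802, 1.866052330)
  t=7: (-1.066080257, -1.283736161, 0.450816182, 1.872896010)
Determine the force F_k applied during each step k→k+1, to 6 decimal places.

step 0→1:
  ẍ = (ẋ'−ẋ)/dt = (-1.726116899−-1.768284858)/0.018915 = 2.229340
  θ̈ = (θ̇'−θ̇)/dt = (1.936347287−1.937837743)/0.018915 = -0.078798
  sinθ=0.214258, cosθ=0.976777
  F = (M+m)·ẍ + m·l·cosθ·θ̈ − m·l·sinθ·θ̇² = 1.530939 + -0.008670 − 0.090633 = 1.431636
step 1→2:
  ẍ = (ẋ'−ẋ)/dt = (-1.435854320−-1.726116899)/0.018915 = 15.345629
  θ̈ = (θ̇'−θ̇)/dt = (1.692063751−1.936347287)/0.018915 = -12.914805
  sinθ=0.249909, cosθ=0.968269
  F = (M+m)·ẍ + m·l·cosθ·θ̈ − m·l·sinθ·θ̇² = 10.538197 + -1.408633 − 0.105551 = 9.024013
step 2→3:
  ẍ = (ẋ'−ẋ)/dt = (-1.009222786−-1.435854320)/0.018915 = 22.555196
  θ̈ = (θ̇'−θ̇)/dt = (1.321503294−1.692063751)/0.018915 = -19.590825
  sinθ=0.285197, cosθ=0.958469
  F = (M+m)·ẍ + m·l·cosθ·θ̈ − m·l·sinθ·θ̇² = 15.489172 + -2.115166 − 0.091980 = 13.282026
step 3→4:
  ẍ = (ẋ'−ẋ)/dt = (-1.287198660−-1.009222786)/0.018915 = -14.696055
  θ̈ = (θ̇'−θ̇)/dt = (1.657035792−1.321503294)/0.018915 = 17.738964
  sinθ=0.315722, cosθ=0.948852
  F = (M+m)·ẍ + m·l·cosθ·θ̈ − m·l·sinθ·θ̇² = -10.092119 + 1.896009 − 0.062109 = -8.258219
step 4→5:
  ẍ = (ẋ'−ẋ)/dt = (-1.577723164−-1.287198660)/0.018915 = -15.359477
  θ̈ = (θ̇'−θ̇)/dt = (2.007047856−1.657035792)/0.018915 = 18.504471
  sinθ=0.339339, cosθ=0.940664
  F = (M+m)·ẍ + m·l·cosθ·θ̈ − m·l·sinθ·θ̇² = -10.547706 + 1.960763 − 0.104957 = -8.691900
step 5→6:
  ẍ = (ẋ'−ẋ)/dt = (-1.358419176−-1.577723164)/0.018915 = 11.594184
  θ̈ = (θ̇'−θ̇)/dt = (1.866052330−2.007047856)/0.018915 = -7.454165
  sinθ=0.368650, cosθ=0.929568
  F = (M+m)·ẍ + m·l·cosθ·θ̈ − m·l·sinθ·θ̇² = 7.961993 + -0.780538 − 0.167280 = 7.014175
step 6→7:
  ẍ = (ẋ'−ẋ)/dt = (-1.283736161−-1.358419176)/0.018915 = 3.948349
  θ̈ = (θ̇'−θ̇)/dt = (1.872896010−1.866052330)/0.018915 = 0.361812
  sinθ=0.403666, cosθ=0.914907
  F = (M+m)·ẍ + m·l·cosθ·θ̈ − m·l·sinθ·θ̇² = 2.711422 + 0.037288 − 0.158337 = 2.590373

F_0 = 1.431636 N
F_1 = 9.024013 N
F_2 = 13.282026 N
F_3 = -8.258219 N
F_4 = -8.691900 N
F_5 = 7.014175 N
F_6 = 2.590373 N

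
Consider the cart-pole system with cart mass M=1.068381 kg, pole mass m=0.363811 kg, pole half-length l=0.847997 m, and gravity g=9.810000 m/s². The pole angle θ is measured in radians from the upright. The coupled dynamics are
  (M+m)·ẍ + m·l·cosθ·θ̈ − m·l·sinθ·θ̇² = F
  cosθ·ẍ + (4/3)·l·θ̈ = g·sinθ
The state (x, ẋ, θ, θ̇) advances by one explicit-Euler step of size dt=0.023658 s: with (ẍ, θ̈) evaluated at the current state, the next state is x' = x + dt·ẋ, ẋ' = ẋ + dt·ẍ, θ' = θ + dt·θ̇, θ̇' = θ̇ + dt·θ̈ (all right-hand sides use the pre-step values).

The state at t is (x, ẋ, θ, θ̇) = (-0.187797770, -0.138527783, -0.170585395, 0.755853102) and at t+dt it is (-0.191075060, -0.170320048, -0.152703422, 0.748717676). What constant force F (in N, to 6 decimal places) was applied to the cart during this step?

F = -1.986396 N

ẍ = (ẋ'−ẋ)/dt = (-0.170320048−-0.138527783)/0.023658 = -1.343827
θ̈ = (θ̇'−θ̇)/dt = (0.748717676−0.755853102)/0.023658 = -0.301607
sinθ=-0.169759, cosθ=0.985486
F = (M+m)·ẍ + m·l·cosθ·θ̈ − m·l·sinθ·θ̇² = -1.924619 + -0.091699 − -0.029921 = -1.986396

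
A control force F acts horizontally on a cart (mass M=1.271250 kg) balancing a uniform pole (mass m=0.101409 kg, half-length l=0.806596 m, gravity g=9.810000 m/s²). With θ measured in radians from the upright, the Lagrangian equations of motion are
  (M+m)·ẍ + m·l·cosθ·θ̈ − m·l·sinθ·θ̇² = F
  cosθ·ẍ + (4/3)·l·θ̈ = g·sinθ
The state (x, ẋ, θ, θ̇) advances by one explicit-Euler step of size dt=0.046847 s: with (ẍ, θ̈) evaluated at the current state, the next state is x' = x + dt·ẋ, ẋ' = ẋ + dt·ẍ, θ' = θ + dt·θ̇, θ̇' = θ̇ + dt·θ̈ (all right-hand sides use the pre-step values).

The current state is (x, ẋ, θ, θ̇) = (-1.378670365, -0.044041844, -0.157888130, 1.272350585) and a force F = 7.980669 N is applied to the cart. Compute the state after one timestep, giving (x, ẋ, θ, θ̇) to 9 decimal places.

(-1.380733593, 0.247315544, -0.098282322, 0.937617253)

sinθ=-0.157232957, cosθ=0.987561541
temp = (F + m·l·θ̇²·sinθ)/(M+m) = (7.980669 + -0.020820432)/1.372659 = 5.798853589
θ̈ = (g·sinθ − cosθ·temp)/(l·(4/3 − m·cos²θ/(M+m))) = -7.145245839
ẍ = temp − m·l·θ̈·cosθ/(M+m) = 6.219339304
Euler: x'=-1.378670365+0.046847·-0.044041844=-1.380733593, ẋ'=-0.044041844+0.046847·6.219339304=0.247315544
       θ'=-0.157888130+0.046847·1.272350585=-0.098282322, θ̇'=1.272350585+0.046847·-7.145245839=0.937617253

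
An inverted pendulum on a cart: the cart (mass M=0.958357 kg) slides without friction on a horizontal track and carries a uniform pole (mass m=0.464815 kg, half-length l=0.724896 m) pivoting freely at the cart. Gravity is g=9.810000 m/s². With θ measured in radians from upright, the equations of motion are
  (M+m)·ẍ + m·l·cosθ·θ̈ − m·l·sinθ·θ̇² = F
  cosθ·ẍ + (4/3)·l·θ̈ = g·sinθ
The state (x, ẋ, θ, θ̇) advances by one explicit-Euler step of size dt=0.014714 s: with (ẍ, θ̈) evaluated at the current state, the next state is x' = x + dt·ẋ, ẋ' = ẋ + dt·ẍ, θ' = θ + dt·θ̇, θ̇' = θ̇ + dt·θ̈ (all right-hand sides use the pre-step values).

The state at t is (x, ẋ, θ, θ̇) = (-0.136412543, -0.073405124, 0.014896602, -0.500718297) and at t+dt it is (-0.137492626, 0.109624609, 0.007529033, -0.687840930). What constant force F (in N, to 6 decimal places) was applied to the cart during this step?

F = 13.417269 N

ẍ = (ẋ'−ẋ)/dt = (0.109624609−-0.073405124)/0.014714 = 12.439155
θ̈ = (θ̇'−θ̇)/dt = (-0.687840930−-0.500718297)/0.014714 = -12.717319
sinθ=0.014896, cosθ=0.999889
F = (M+m)·ẍ + m·l·cosθ·θ̈ − m·l·sinθ·θ̇² = 17.703058 + -4.284530 − 0.001258 = 13.417269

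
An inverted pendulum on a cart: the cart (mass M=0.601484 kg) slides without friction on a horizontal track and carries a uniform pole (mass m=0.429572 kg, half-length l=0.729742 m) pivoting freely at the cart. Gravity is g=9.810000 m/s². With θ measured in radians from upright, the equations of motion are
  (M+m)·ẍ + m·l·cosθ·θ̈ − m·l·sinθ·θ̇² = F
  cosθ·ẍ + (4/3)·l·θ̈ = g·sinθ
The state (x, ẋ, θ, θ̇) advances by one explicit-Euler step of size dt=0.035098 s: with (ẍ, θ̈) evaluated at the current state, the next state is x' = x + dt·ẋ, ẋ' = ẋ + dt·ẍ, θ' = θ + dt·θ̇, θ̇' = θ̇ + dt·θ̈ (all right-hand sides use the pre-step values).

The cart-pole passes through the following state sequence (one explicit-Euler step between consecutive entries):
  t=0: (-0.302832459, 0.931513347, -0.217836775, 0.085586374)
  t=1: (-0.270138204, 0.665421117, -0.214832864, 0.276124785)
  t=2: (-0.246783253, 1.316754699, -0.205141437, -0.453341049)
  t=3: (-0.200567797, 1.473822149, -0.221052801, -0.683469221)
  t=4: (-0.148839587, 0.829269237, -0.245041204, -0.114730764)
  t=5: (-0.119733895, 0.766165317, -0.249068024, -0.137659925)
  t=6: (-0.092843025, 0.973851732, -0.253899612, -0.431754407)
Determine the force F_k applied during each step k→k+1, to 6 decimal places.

F_0 = -6.154789 N
F_1 = 12.773558 N
F_2 = 2.614928 N
F_3 = -13.946527 N
F_4 = -2.051444 N
F_5 = 3.556919 N

step 0→1:
  ẍ = (ẋ'−ẋ)/dt = (0.665421117−0.931513347)/0.035098 = -7.581407
  θ̈ = (θ̇'−θ̇)/dt = (0.276124785−0.085586374)/0.035098 = 5.428754
  sinθ=-0.216118, cosθ=0.976367
  F = (M+m)·ẍ + m·l·cosθ·θ̈ − m·l·sinθ·θ̇² = -7.816855 + 1.661570 − -0.000496 = -6.154789
step 1→2:
  ẍ = (ẋ'−ẋ)/dt = (1.316754699−0.665421117)/0.035098 = 18.557570
  θ̈ = (θ̇'−θ̇)/dt = (-0.453341049−0.276124785)/0.035098 = -20.783687
  sinθ=-0.213184, cosθ=0.977012
  F = (M+m)·ẍ + m·l·cosθ·θ̈ − m·l·sinθ·θ̇² = 19.133894 + -6.365431 − -0.005095 = 12.773558
step 2→3:
  ẍ = (ẋ'−ẋ)/dt = (1.473822149−1.316754699)/0.035098 = 4.475111
  θ̈ = (θ̇'−θ̇)/dt = (-0.683469221−-0.453341049)/0.035098 = -6.556732
  sinθ=-0.203706, cosθ=0.979032
  F = (M+m)·ẍ + m·l·cosθ·θ̈ − m·l·sinθ·θ̇² = 4.614090 + -2.012286 − -0.013124 = 2.614928
step 3→4:
  ẍ = (ẋ'−ẋ)/dt = (0.829269237−1.473822149)/0.035098 = -18.364377
  θ̈ = (θ̇'−θ̇)/dt = (-0.114730764−-0.683469221)/0.035098 = 16.204298
  sinθ=-0.219257, cosθ=0.975667
  F = (M+m)·ẍ + m·l·cosθ·θ̈ − m·l·sinθ·θ̇² = -18.934701 + 4.956068 − -0.032107 = -13.946527
step 4→5:
  ẍ = (ẋ'−ẋ)/dt = (0.766165317−0.829269237)/0.035098 = -1.797935
  θ̈ = (θ̇'−θ̇)/dt = (-0.137659925−-0.114730764)/0.035098 = -0.653290
  sinθ=-0.242596, cosθ=0.970127
  F = (M+m)·ẍ + m·l·cosθ·θ̈ − m·l·sinθ·θ̇² = -1.853772 + -0.198673 − -0.001001 = -2.051444
step 5→6:
  ẍ = (ẋ'−ẋ)/dt = (0.973851732−0.766165317)/0.035098 = 5.917329
  θ̈ = (θ̇'−θ̇)/dt = (-0.431754407−-0.137659925)/0.035098 = -8.379238
  sinθ=-0.246501, cosθ=0.969143
  F = (M+m)·ẍ + m·l·cosθ·θ̈ − m·l·sinθ·θ̇² = 6.101098 + -2.545643 − -0.001464 = 3.556919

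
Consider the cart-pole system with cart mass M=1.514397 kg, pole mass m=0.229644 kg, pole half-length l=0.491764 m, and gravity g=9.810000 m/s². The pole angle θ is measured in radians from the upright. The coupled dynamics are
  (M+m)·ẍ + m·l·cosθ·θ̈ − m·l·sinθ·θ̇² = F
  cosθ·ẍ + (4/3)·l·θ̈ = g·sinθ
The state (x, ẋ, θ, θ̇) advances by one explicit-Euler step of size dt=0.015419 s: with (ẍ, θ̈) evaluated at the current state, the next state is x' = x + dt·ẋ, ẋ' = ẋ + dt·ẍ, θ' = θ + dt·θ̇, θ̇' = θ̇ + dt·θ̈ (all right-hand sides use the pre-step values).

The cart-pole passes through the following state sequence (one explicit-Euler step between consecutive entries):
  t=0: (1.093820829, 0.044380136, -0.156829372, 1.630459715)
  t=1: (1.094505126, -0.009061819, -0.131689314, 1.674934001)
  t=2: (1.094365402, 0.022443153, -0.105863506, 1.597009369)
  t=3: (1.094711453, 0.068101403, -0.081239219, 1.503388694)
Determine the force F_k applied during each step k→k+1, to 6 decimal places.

F_0 = -5.676185 N
F_1 = 3.039336 N
F_2 = 4.512982 N

step 0→1:
  ẍ = (ẋ'−ẋ)/dt = (-0.009061819−0.044380136)/0.015419 = -3.465981
  θ̈ = (θ̇'−θ̇)/dt = (1.674934001−1.630459715)/0.015419 = 2.884382
  sinθ=-0.156187, cosθ=0.987727
  F = (M+m)·ẍ + m·l·cosθ·θ̈ − m·l·sinθ·θ̇² = -6.044812 + 0.321738 − -0.046890 = -5.676185
step 1→2:
  ẍ = (ẋ'−ẋ)/dt = (0.022443153−-0.009061819)/0.015419 = 2.043257
  θ̈ = (θ̇'−θ̇)/dt = (1.597009369−1.674934001)/0.015419 = -5.053806
  sinθ=-0.131309, cosθ=0.991341
  F = (M+m)·ẍ + m·l·cosθ·θ̈ − m·l·sinθ·θ̇² = 3.563523 + -0.565788 − -0.041601 = 3.039336
step 2→3:
  ẍ = (ẋ'−ẋ)/dt = (0.068101403−0.022443153)/0.015419 = 2.961168
  θ̈ = (θ̇'−θ̇)/dt = (1.503388694−1.597009369)/0.015419 = -6.071773
  sinθ=-0.105666, cosθ=0.994402
  F = (M+m)·ẍ + m·l·cosθ·θ̈ − m·l·sinθ·θ̇² = 5.164398 + -0.681851 − -0.030434 = 4.512982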